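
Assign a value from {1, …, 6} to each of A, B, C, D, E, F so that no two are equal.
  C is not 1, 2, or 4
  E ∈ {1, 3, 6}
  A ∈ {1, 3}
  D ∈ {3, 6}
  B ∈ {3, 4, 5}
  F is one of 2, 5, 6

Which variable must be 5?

C

The 6 variables together cover exactly {1, 2, 3, 4, 5, 6} — 6 values for 6 variables — and 2 appears only in F's list, so F = 2.
The 5 still-open variables together cover exactly {1, 3, 4, 5, 6} — 5 values for 5 variables — and 4 appears only in B's list, so B = 4.
Among the 4 still-open variables, 5 fits only C (and all 4 values in {1, 3, 5, 6} must be used), so C = 5.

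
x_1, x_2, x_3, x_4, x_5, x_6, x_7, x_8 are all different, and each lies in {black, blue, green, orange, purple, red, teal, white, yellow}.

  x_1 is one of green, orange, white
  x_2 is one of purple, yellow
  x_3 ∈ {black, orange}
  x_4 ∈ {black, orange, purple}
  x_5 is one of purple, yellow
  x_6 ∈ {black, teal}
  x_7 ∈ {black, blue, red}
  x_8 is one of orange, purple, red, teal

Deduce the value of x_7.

blue

x_2 and x_5 share exactly the 2 values {purple, yellow}; by pigeonhole those values go to them, so strike purple, yellow from x_4, x_8.
x_3 and x_4 share exactly the 2 values {black, orange}; by pigeonhole those values go to them, so strike black, orange from x_1, x_6, x_7, x_8.
x_6's domain is down to {teal}, so x_6 = teal. Strike teal from x_8.
x_8 must be red (only option left). Strike red from x_7.
So x_7 = blue.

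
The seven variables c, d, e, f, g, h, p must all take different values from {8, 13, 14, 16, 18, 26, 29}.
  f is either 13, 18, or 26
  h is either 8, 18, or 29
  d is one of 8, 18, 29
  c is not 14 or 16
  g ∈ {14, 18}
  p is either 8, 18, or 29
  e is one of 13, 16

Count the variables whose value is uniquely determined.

The 7 variables together cover exactly {8, 13, 14, 16, 18, 26, 29} — 7 values for 7 variables — and 14 appears only in g's list, so g = 14.
The 6 still-open variables draw from only 6 values {8, 13, 16, 18, 26, 29}, so each is used; only e can be 16, hence e = 16.
The 3 variables d, h, p are confined to {8, 18, 29}, which locks those values in; drop them from c, f.
Determined: e=16, g=14. The other variables each still have more than one consistent value. That makes 2.

2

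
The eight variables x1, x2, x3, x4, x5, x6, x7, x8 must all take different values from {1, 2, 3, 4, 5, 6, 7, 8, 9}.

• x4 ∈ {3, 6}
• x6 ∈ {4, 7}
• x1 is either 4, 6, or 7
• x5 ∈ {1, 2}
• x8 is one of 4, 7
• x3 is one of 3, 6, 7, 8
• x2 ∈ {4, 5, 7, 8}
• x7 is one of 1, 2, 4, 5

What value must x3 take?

The 2 variables x6 and x8 are confined to {4, 7}, which locks those values in; drop them from x1, x2, x3, x7.
x1 has just one choice, so x1 = 6. Strike 6 from x3, x4.
That leaves x4 = 3. So x3 can't be 3.
So x3 = 8.

8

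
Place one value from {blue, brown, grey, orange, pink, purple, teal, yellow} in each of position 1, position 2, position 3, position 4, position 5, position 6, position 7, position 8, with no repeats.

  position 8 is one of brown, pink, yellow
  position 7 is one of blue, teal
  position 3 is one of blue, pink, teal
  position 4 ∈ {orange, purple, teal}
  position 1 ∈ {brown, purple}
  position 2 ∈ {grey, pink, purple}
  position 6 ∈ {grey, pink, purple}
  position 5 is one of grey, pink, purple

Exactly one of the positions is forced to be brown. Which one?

position 1

Among the 8 variables, orange fits only position 4 (and all 8 values in {blue, brown, grey, orange, pink, purple, teal, yellow} must be used), so position 4 = orange.
Among the 7 still-open variables, yellow fits only position 8 (and all 7 values in {blue, brown, grey, pink, purple, teal, yellow} must be used), so position 8 = yellow.
The 6 still-open variables draw from only 6 values {blue, brown, grey, pink, purple, teal}, so each is used; only position 1 can be brown, hence position 1 = brown.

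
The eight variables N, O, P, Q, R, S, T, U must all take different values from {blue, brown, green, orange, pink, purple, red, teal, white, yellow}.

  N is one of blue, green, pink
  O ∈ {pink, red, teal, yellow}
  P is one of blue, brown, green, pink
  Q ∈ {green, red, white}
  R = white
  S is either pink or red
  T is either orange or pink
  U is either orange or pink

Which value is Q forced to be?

R has just one choice, so R = white. Eliminate white elsewhere: Q.
T and U share exactly the 2 values {orange, pink}; by pigeonhole those values go to them, so strike orange, pink from N, O, P, S.
S has just one choice, so S = red. Strike red from O, Q.
So Q = green.

green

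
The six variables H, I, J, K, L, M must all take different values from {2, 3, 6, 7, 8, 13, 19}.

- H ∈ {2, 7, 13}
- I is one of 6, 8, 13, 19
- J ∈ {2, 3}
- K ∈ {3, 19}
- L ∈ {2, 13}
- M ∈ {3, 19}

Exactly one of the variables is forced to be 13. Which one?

K and M between them cover only {3, 19} — a naked pair. Remove those values from I, J.
J must be 2 (only option left). Remove 2 from H, L.
So 13 goes to L.

L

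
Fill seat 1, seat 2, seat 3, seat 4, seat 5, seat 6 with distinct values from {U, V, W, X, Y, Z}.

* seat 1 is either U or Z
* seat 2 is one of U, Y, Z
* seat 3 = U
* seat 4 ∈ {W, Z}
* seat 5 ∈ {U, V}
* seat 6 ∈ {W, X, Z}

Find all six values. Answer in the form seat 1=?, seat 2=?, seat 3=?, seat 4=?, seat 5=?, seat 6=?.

seat 1=Z, seat 2=Y, seat 3=U, seat 4=W, seat 5=V, seat 6=X

seat 3 must be U (only option left). Remove U from seat 1, seat 2, seat 5.
seat 5 has just one choice, so seat 5 = V.
That leaves seat 1 = Z. Eliminate Z elsewhere: seat 2, seat 4, seat 6.
seat 2 has just one choice, so seat 2 = Y.
seat 4 must be W (only option left). Strike W from seat 6.
seat 6's domain is down to {X}, so seat 6 = X.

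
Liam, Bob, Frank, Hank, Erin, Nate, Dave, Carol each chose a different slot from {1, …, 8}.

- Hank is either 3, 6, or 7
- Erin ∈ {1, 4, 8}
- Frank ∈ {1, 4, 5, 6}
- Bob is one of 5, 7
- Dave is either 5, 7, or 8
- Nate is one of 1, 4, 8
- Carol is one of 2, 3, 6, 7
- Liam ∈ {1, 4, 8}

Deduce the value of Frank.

The 8 variables draw from only 8 values {1, 2, 3, 4, 5, 6, 7, 8}, so each is used; only Carol can be 2, hence Carol = 2.
The 7 still-open variables draw from only 7 values {1, 3, 4, 5, 6, 7, 8}, so each is used; only Hank can be 3, hence Hank = 3.
The 6 still-open variables draw from only 6 values {1, 4, 5, 6, 7, 8}, so each is used; only Frank can be 6, hence Frank = 6.

6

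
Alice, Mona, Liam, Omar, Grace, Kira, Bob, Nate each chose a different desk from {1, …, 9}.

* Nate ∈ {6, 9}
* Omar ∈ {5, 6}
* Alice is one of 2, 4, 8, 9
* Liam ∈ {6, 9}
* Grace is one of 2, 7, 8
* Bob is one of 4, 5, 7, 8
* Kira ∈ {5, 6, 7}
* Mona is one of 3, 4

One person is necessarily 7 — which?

Kira

The 8 variables draw from only 8 values {2, 3, 4, 5, 6, 7, 8, 9}, so each is used; only Mona can be 3, hence Mona = 3.
Liam and Nate between them cover only {6, 9} — a naked pair. Remove those values from Alice, Omar, Kira.
Omar has just one choice, so Omar = 5. Strike 5 from Kira, Bob.
So 7 goes to Kira.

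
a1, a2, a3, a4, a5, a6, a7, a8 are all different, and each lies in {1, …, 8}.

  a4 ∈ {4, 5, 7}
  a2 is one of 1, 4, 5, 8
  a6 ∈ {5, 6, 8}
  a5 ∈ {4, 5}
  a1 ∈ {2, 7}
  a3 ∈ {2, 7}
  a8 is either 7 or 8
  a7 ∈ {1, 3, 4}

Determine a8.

8

Among the 8 variables, 3 fits only a7 (and all 8 values in {1, 2, 3, 4, 5, 6, 7, 8} must be used), so a7 = 3.
The 7 still-open variables draw from only 7 values {1, 2, 4, 5, 6, 7, 8}, so each is used; only a2 can be 1, hence a2 = 1.
Among the 6 still-open variables, 6 fits only a6 (and all 6 values in {2, 4, 5, 6, 7, 8} must be used), so a6 = 6.
The 5 still-open variables draw from only 5 values {2, 4, 5, 7, 8}, so each is used; only a8 can be 8, hence a8 = 8.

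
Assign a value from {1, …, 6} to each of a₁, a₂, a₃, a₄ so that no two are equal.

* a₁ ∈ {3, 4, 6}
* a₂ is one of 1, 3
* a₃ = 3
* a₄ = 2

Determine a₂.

a₃ has just one choice, so a₃ = 3. Eliminate 3 elsewhere: a₁, a₂.
So a₂ = 1.

1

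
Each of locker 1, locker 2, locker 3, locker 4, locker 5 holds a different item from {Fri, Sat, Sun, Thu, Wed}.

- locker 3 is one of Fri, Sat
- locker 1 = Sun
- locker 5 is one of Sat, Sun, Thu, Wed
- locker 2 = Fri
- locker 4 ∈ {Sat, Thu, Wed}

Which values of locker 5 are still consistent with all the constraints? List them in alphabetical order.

locker 1 must be Sun (only option left). So locker 5 can't be Sun.
locker 2 must be Fri (only option left). Remove Fri from locker 3.
locker 3 has just one choice, so locker 3 = Sat. Remove Sat from locker 4, locker 5.
No further eliminations apply; locker 5 can still be any of Thu, Wed.

Thu, Wed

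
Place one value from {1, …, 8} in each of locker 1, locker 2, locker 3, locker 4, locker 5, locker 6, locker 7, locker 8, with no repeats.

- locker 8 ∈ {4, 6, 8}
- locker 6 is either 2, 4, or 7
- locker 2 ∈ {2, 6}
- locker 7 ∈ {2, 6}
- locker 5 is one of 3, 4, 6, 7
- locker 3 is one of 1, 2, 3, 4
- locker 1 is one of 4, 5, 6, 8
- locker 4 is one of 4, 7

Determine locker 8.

8

The 8 variables draw from only 8 values {1, 2, 3, 4, 5, 6, 7, 8}, so each is used; only locker 3 can be 1, hence locker 3 = 1.
Among the 7 still-open variables, 3 fits only locker 5 (and all 7 values in {2, 3, 4, 5, 6, 7, 8} must be used), so locker 5 = 3.
The 6 still-open variables together cover exactly {2, 4, 5, 6, 7, 8} — 6 values for 6 variables — and 5 appears only in locker 1's list, so locker 1 = 5.
The 5 still-open variables together cover exactly {2, 4, 6, 7, 8} — 5 values for 5 variables — and 8 appears only in locker 8's list, so locker 8 = 8.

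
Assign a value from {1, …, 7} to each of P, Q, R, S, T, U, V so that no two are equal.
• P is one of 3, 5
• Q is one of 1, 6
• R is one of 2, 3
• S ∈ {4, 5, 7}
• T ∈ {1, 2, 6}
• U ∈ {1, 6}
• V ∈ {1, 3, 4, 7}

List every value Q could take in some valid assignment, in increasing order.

Q and U between them cover only {1, 6} — a naked pair. Remove those values from T, V.
T must be 2 (only option left). Remove 2 from R.
R must be 3 (only option left). Eliminate 3 elsewhere: P, V.
P's domain is down to {5}, so P = 5. Eliminate 5 elsewhere: S.
No further eliminations apply; Q can still be any of 1, 6.

1, 6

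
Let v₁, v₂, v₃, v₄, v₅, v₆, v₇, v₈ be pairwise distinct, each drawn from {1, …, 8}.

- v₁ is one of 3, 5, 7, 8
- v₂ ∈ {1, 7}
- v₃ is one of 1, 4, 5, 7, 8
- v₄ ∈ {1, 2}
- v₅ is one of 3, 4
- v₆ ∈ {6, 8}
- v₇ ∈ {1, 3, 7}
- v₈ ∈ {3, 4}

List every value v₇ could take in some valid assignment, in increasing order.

1, 7

The 8 variables together cover exactly {1, 2, 3, 4, 5, 6, 7, 8} — 8 values for 8 variables — and 2 appears only in v₄'s list, so v₄ = 2.
The 7 still-open variables draw from only 7 values {1, 3, 4, 5, 6, 7, 8}, so each is used; only v₆ can be 6, hence v₆ = 6.
v₅ and v₈ share exactly the 2 values {3, 4}; by pigeonhole those values go to them, so strike 3, 4 from v₁, v₃, v₇.
The 2 variables v₂ and v₇ are confined to {1, 7}, which locks those values in; drop them from v₁, v₃.
No further eliminations apply; v₇ can still be any of 1, 7.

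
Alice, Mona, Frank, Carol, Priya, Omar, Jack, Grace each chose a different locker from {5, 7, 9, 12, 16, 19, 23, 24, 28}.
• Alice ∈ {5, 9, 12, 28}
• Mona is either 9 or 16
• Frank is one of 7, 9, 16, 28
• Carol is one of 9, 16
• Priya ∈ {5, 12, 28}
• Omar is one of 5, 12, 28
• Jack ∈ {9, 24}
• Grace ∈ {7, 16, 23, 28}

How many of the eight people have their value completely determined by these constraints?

The 8 variables together cover exactly {5, 7, 9, 12, 16, 23, 24, 28} — 8 values for 8 variables — and 23 appears only in Grace's list, so Grace = 23.
The 7 still-open variables draw from only 7 values {5, 7, 9, 12, 16, 24, 28}, so each is used; only Frank can be 7, hence Frank = 7.
The 6 still-open variables together cover exactly {5, 9, 12, 16, 24, 28} — 6 values for 6 variables — and 24 appears only in Jack's list, so Jack = 24.
The 2 variables Mona and Carol are confined to {9, 16}, which locks those values in; drop them from Alice.
Determined: Frank=7, Jack=24, Grace=23. The other people each still have more than one consistent value. That makes 3.

3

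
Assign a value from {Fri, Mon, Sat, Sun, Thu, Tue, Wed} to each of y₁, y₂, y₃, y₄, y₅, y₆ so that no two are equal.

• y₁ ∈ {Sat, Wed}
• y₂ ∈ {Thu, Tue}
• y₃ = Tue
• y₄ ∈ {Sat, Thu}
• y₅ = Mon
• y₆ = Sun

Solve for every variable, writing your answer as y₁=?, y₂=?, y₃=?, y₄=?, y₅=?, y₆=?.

y₃'s domain is down to {Tue}, so y₃ = Tue. So y₂ can't be Tue.
y₅ has just one choice, so y₅ = Mon.
y₆ must be Sun (only option left).
y₂ must be Thu (only option left). Remove Thu from y₄.
y₄'s domain is down to {Sat}, so y₄ = Sat. Remove Sat from y₁.
y₁ must be Wed (only option left).

y₁=Wed, y₂=Thu, y₃=Tue, y₄=Sat, y₅=Mon, y₆=Sun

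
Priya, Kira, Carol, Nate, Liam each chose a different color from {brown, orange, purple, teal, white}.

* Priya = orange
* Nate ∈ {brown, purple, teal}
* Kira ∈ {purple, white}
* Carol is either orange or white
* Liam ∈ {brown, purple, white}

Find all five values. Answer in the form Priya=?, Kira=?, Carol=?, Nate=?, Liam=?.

Priya=orange, Kira=purple, Carol=white, Nate=teal, Liam=brown

Priya's domain is down to {orange}, so Priya = orange. Remove orange from Carol.
Carol has just one choice, so Carol = white. Remove white from Kira, Liam.
Kira must be purple (only option left). Remove purple from Nate, Liam.
Liam must be brown (only option left). Strike brown from Nate.
Nate must be teal (only option left).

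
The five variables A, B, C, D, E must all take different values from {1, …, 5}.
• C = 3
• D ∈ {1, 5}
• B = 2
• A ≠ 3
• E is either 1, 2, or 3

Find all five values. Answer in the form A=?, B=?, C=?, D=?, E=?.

B must be 2 (only option left). Strike 2 from A, E.
C has just one choice, so C = 3. Remove 3 from E.
E must be 1 (only option left). Strike 1 from A, D.
D must be 5 (only option left). Remove 5 from A.
A's domain is down to {4}, so A = 4.

A=4, B=2, C=3, D=5, E=1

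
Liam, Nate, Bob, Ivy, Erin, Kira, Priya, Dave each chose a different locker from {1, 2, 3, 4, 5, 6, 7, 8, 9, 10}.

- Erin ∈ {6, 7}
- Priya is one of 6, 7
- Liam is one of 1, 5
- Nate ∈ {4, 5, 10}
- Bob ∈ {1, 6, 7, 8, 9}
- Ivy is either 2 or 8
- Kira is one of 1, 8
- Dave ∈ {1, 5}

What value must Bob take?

9

Liam and Dave between them cover only {1, 5} — a naked pair. Remove those values from Nate, Bob, Kira.
Kira has just one choice, so Kira = 8. So Bob, Ivy can't be 8.
Ivy's domain is down to {2}, so Ivy = 2.
The 2 variables Erin and Priya are confined to {6, 7}, which locks those values in; drop them from Bob.
So Bob = 9.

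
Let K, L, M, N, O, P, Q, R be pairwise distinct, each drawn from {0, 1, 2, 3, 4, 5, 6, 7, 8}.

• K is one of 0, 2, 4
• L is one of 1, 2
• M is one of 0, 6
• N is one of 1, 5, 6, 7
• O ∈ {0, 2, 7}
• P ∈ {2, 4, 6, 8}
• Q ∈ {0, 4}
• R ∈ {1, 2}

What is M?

Among the 8 variables, 5 fits only N (and all 8 values in {0, 1, 2, 4, 5, 6, 7, 8} must be used), so N = 5.
The 7 still-open variables together cover exactly {0, 1, 2, 4, 6, 7, 8} — 7 values for 7 variables — and 7 appears only in O's list, so O = 7.
The 6 still-open variables together cover exactly {0, 1, 2, 4, 6, 8} — 6 values for 6 variables — and 8 appears only in P's list, so P = 8.
The 5 still-open variables draw from only 5 values {0, 1, 2, 4, 6}, so each is used; only M can be 6, hence M = 6.

6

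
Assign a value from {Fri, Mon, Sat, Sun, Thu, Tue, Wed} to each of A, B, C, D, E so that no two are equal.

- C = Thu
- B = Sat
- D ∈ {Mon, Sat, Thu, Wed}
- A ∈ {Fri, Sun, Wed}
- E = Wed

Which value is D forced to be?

Mon

B has just one choice, so B = Sat. So D can't be Sat.
That leaves C = Thu. Eliminate Thu elsewhere: D.
That leaves E = Wed. Remove Wed from A, D.
So D = Mon.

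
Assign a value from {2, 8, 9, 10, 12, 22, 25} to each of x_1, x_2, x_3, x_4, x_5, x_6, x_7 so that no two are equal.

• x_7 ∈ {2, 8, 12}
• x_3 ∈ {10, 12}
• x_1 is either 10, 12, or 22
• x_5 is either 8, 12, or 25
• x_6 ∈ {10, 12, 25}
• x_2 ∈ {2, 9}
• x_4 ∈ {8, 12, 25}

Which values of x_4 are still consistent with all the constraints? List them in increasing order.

8, 12, 25

The 7 variables together cover exactly {2, 8, 9, 10, 12, 22, 25} — 7 values for 7 variables — and 9 appears only in x_2's list, so x_2 = 9.
The 6 still-open variables draw from only 6 values {2, 8, 10, 12, 22, 25}, so each is used; only x_7 can be 2, hence x_7 = 2.
The 5 still-open variables draw from only 5 values {8, 10, 12, 22, 25}, so each is used; only x_1 can be 22, hence x_1 = 22.
No further eliminations apply; x_4 can still be any of 8, 12, 25.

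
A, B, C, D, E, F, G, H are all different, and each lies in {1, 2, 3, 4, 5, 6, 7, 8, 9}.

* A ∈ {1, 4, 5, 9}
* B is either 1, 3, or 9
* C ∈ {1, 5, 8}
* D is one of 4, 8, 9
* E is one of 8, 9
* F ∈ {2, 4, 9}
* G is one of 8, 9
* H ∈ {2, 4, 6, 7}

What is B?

3

E and G between them cover only {8, 9} — a naked pair. Remove those values from A, B, C, D, F.
That leaves D = 4. Eliminate 4 elsewhere: A, F, H.
F has just one choice, so F = 2. So H can't be 2.
A and C between them cover only {1, 5} — a naked pair. Remove those values from B.
So B = 3.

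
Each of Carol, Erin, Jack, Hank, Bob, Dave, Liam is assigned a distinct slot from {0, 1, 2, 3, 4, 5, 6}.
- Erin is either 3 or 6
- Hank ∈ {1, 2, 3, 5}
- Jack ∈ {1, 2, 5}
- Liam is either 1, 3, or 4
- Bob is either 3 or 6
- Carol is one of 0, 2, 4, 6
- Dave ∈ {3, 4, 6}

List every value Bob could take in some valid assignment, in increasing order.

Among the 7 variables, 0 fits only Carol (and all 7 values in {0, 1, 2, 3, 4, 5, 6} must be used), so Carol = 0.
Erin and Bob between them cover only {3, 6} — a naked pair. Remove those values from Hank, Dave, Liam.
That leaves Dave = 4. Eliminate 4 elsewhere: Liam.
Liam has just one choice, so Liam = 1. So Jack, Hank can't be 1.
No further eliminations apply; Bob can still be any of 3, 6.

3, 6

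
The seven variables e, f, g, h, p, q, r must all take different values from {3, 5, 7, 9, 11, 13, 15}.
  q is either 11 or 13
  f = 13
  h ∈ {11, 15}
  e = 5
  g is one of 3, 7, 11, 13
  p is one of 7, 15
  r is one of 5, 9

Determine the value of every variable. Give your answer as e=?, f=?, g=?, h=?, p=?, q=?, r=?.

e's domain is down to {5}, so e = 5. Remove 5 from r.
f's domain is down to {13}, so f = 13. So g, q can't be 13.
q has just one choice, so q = 11. Eliminate 11 elsewhere: g, h.
That leaves r = 9.
That leaves h = 15. Eliminate 15 elsewhere: p.
p must be 7 (only option left). Remove 7 from g.
That leaves g = 3.

e=5, f=13, g=3, h=15, p=7, q=11, r=9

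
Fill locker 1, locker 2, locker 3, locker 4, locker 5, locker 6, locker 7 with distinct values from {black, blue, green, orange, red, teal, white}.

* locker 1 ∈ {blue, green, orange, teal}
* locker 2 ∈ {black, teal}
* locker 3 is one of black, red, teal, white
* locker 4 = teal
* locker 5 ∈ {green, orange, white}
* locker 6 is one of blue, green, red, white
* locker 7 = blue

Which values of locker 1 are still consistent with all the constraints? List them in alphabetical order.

locker 4 must be teal (only option left). Eliminate teal elsewhere: locker 1, locker 2, locker 3.
locker 7 must be blue (only option left). So locker 1, locker 6 can't be blue.
locker 2 has just one choice, so locker 2 = black. Remove black from locker 3.
No further eliminations apply; locker 1 can still be any of green, orange.

green, orange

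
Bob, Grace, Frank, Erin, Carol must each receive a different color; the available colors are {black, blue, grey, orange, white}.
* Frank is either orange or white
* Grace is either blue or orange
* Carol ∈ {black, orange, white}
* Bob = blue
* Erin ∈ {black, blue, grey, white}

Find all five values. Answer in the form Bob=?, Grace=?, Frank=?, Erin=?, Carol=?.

Bob=blue, Grace=orange, Frank=white, Erin=grey, Carol=black

Bob's domain is down to {blue}, so Bob = blue. So Grace, Erin can't be blue.
Grace has just one choice, so Grace = orange. So Frank, Carol can't be orange.
Frank's domain is down to {white}, so Frank = white. So Erin, Carol can't be white.
That leaves Carol = black. Remove black from Erin.
Erin must be grey (only option left).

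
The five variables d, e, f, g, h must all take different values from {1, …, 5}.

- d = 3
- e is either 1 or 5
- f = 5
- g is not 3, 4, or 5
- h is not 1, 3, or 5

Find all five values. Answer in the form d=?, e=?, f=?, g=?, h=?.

d=3, e=1, f=5, g=2, h=4

d must be 3 (only option left).
f's domain is down to {5}, so f = 5. Strike 5 from e.
e has just one choice, so e = 1. So g can't be 1.
g's domain is down to {2}, so g = 2. Eliminate 2 elsewhere: h.
h has just one choice, so h = 4.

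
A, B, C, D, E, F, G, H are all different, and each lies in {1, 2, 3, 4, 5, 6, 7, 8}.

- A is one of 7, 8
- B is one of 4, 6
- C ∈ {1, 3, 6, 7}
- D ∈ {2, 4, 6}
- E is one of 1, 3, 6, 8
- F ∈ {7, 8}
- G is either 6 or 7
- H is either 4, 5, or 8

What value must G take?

6

The 8 variables together cover exactly {1, 2, 3, 4, 5, 6, 7, 8} — 8 values for 8 variables — and 2 appears only in D's list, so D = 2.
The 7 still-open variables draw from only 7 values {1, 3, 4, 5, 6, 7, 8}, so each is used; only H can be 5, hence H = 5.
The 6 still-open variables together cover exactly {1, 3, 4, 6, 7, 8} — 6 values for 6 variables — and 4 appears only in B's list, so B = 4.
The 2 variables A and F are confined to {7, 8}, which locks those values in; drop them from C, E, G.
So G = 6.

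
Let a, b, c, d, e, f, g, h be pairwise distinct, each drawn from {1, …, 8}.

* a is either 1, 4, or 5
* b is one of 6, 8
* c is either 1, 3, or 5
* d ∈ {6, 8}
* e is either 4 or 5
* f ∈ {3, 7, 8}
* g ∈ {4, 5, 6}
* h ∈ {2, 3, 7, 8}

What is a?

Among the 8 variables, 2 fits only h (and all 8 values in {1, 2, 3, 4, 5, 6, 7, 8} must be used), so h = 2.
The 7 still-open variables together cover exactly {1, 3, 4, 5, 6, 7, 8} — 7 values for 7 variables — and 7 appears only in f's list, so f = 7.
The 6 still-open variables draw from only 6 values {1, 3, 4, 5, 6, 8}, so each is used; only c can be 3, hence c = 3.
The 5 still-open variables draw from only 5 values {1, 4, 5, 6, 8}, so each is used; only a can be 1, hence a = 1.

1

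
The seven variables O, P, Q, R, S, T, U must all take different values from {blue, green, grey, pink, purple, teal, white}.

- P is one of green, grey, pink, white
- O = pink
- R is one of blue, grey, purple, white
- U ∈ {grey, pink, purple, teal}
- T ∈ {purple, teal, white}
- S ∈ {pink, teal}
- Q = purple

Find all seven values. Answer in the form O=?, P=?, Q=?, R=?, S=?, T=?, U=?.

O=pink, P=green, Q=purple, R=blue, S=teal, T=white, U=grey

O's domain is down to {pink}, so O = pink. So P, S, U can't be pink.
Q has just one choice, so Q = purple. So R, T, U can't be purple.
That leaves S = teal. Eliminate teal elsewhere: T, U.
T has just one choice, so T = white. So P, R can't be white.
U's domain is down to {grey}, so U = grey. Remove grey from P, R.
That leaves P = green.
R's domain is down to {blue}, so R = blue.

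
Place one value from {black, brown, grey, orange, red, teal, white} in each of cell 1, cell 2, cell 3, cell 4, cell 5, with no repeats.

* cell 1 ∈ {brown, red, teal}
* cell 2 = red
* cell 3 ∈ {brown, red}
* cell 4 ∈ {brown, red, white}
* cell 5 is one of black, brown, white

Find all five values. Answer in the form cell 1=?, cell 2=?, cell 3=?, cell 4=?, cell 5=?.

cell 2 must be red (only option left). Remove red from cell 1, cell 3, cell 4.
cell 3's domain is down to {brown}, so cell 3 = brown. Remove brown from cell 1, cell 4, cell 5.
That leaves cell 4 = white. Eliminate white elsewhere: cell 5.
cell 5's domain is down to {black}, so cell 5 = black.
cell 1 must be teal (only option left).

cell 1=teal, cell 2=red, cell 3=brown, cell 4=white, cell 5=black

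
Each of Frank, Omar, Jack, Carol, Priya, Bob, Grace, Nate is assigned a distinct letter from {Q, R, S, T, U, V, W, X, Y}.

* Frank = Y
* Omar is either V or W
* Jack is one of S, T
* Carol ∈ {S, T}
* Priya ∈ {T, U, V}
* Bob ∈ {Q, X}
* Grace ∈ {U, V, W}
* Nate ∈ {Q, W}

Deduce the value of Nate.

Frank's domain is down to {Y}, so Frank = Y.
The 7 still-open variables together cover exactly {Q, S, T, U, V, W, X} — 7 values for 7 variables — and X appears only in Bob's list, so Bob = X.
The 6 still-open variables draw from only 6 values {Q, S, T, U, V, W}, so each is used; only Nate can be Q, hence Nate = Q.

Q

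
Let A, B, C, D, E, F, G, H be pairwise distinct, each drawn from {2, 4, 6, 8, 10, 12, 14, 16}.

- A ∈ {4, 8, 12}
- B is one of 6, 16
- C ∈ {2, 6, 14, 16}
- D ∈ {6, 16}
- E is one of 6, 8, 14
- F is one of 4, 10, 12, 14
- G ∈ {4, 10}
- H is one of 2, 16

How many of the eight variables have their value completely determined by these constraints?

B and D between them cover only {6, 16} — a naked pair. Remove those values from C, E, H.
H has just one choice, so H = 2. So C can't be 2.
C's domain is down to {14}, so C = 14. Eliminate 14 elsewhere: E, F.
E's domain is down to {8}, so E = 8. So A can't be 8.
Determined: C=14, E=8, H=2. The other variables each still have more than one consistent value. That makes 3.

3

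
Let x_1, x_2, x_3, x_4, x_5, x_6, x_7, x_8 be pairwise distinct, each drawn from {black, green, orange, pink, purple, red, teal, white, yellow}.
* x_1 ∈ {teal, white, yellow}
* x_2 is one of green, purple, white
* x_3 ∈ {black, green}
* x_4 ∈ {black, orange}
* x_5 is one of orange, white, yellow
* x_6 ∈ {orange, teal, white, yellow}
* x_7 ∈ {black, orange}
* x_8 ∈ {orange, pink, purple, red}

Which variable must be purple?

x_4 and x_7 share exactly the 2 values {black, orange}; by pigeonhole those values go to them, so strike black, orange from x_3, x_5, x_6, x_8.
x_3 has just one choice, so x_3 = green. Strike green from x_2.
x_1, x_5, x_6 share exactly the 3 values {teal, white, yellow}; by pigeonhole those values go to them, so strike teal, white, yellow from x_2.
So purple goes to x_2.

x_2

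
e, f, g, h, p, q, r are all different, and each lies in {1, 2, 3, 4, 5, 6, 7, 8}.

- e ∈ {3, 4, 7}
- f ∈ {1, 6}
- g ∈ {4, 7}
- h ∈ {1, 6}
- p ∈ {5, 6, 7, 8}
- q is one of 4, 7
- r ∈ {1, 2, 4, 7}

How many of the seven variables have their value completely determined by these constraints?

The 2 variables f and h are confined to {1, 6}, which locks those values in; drop them from p, r.
The 2 variables g and q are confined to {4, 7}, which locks those values in; drop them from e, p, r.
e must be 3 (only option left).
r has just one choice, so r = 2.
Determined: e=3, r=2. The other variables each still have more than one consistent value. That makes 2.

2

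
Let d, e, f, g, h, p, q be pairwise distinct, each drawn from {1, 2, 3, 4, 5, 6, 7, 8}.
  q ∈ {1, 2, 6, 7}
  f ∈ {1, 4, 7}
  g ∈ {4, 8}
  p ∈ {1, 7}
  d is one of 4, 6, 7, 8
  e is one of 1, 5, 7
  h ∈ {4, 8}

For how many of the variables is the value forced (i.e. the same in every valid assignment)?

The 7 variables together cover exactly {1, 2, 4, 5, 6, 7, 8} — 7 values for 7 variables — and 2 appears only in q's list, so q = 2.
Among the 6 still-open variables, 5 fits only e (and all 6 values in {1, 4, 5, 6, 7, 8} must be used), so e = 5.
The 5 still-open variables together cover exactly {1, 4, 6, 7, 8} — 5 values for 5 variables — and 6 appears only in d's list, so d = 6.
g and h share exactly the 2 values {4, 8}; by pigeonhole those values go to them, so strike 4, 8 from f.
Determined: d=6, e=5, q=2. The other variables each still have more than one consistent value. That makes 3.

3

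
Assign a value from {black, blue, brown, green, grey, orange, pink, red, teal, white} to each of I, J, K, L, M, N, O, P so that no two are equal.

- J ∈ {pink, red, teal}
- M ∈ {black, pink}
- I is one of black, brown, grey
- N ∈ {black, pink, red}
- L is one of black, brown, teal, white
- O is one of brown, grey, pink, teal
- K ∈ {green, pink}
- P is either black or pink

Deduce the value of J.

teal

The 8 variables together cover exactly {black, brown, green, grey, pink, red, teal, white} — 8 values for 8 variables — and green appears only in K's list, so K = green.
The 7 still-open variables draw from only 7 values {black, brown, grey, pink, red, teal, white}, so each is used; only L can be white, hence L = white.
The 2 variables M and P are confined to {black, pink}, which locks those values in; drop them from I, J, N, O.
N's domain is down to {red}, so N = red. So J can't be red.
So J = teal.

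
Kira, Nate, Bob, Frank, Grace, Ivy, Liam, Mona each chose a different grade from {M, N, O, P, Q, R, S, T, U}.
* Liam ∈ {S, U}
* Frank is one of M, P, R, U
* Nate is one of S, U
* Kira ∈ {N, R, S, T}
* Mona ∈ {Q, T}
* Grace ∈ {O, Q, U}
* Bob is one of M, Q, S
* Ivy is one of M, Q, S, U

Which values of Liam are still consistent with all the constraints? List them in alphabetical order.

The 2 variables Nate and Liam are confined to {S, U}, which locks those values in; drop them from Kira, Bob, Frank, Grace, Ivy.
The 2 variables Bob and Ivy are confined to {M, Q}, which locks those values in; drop them from Frank, Grace, Mona.
Grace's domain is down to {O}, so Grace = O.
Mona has just one choice, so Mona = T. So Kira can't be T.
No further eliminations apply; Liam can still be any of S, U.

S, U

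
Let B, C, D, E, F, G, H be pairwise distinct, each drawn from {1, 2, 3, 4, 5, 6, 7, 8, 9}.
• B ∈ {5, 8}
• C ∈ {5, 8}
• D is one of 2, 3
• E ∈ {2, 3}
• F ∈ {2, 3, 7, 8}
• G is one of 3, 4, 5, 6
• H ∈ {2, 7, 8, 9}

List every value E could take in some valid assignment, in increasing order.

2, 3

The 2 variables B and C are confined to {5, 8}, which locks those values in; drop them from F, G, H.
D and E between them cover only {2, 3} — a naked pair. Remove those values from F, G, H.
F has just one choice, so F = 7. So H can't be 7.
That leaves H = 9.
No further eliminations apply; E can still be any of 2, 3.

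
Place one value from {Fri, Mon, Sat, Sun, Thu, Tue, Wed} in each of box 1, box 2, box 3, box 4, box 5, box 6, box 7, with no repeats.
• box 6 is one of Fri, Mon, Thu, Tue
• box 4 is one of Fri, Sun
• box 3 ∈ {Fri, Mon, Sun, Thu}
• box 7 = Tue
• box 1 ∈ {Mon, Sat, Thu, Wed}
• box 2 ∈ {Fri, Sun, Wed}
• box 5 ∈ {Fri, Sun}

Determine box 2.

box 7's domain is down to {Tue}, so box 7 = Tue. Eliminate Tue elsewhere: box 6.
The 6 still-open variables together cover exactly {Fri, Mon, Sat, Sun, Thu, Wed} — 6 values for 6 variables — and Sat appears only in box 1's list, so box 1 = Sat.
The 5 still-open variables together cover exactly {Fri, Mon, Sun, Thu, Wed} — 5 values for 5 variables — and Wed appears only in box 2's list, so box 2 = Wed.

Wed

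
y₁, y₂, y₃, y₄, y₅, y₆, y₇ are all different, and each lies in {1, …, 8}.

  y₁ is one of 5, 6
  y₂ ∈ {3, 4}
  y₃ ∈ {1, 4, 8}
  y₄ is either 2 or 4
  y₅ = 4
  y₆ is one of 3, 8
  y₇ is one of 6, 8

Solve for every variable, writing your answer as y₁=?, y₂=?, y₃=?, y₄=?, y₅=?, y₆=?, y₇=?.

y₁=5, y₂=3, y₃=1, y₄=2, y₅=4, y₆=8, y₇=6

y₅ has just one choice, so y₅ = 4. Remove 4 from y₂, y₃, y₄.
y₂ must be 3 (only option left). Remove 3 from y₆.
y₄ has just one choice, so y₄ = 2.
y₆ has just one choice, so y₆ = 8. Remove 8 from y₃, y₇.
y₇ has just one choice, so y₇ = 6. Eliminate 6 elsewhere: y₁.
y₁ has just one choice, so y₁ = 5.
y₃ must be 1 (only option left).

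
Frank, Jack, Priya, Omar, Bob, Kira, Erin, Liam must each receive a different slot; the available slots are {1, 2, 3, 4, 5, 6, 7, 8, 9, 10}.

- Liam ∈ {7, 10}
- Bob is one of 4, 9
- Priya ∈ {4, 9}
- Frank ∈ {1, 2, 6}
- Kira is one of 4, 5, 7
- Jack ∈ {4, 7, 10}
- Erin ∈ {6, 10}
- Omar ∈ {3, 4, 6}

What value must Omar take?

The 2 variables Priya and Bob are confined to {4, 9}, which locks those values in; drop them from Jack, Omar, Kira.
Jack and Liam between them cover only {7, 10} — a naked pair. Remove those values from Kira, Erin.
Kira must be 5 (only option left).
Erin must be 6 (only option left). So Frank, Omar can't be 6.
So Omar = 3.

3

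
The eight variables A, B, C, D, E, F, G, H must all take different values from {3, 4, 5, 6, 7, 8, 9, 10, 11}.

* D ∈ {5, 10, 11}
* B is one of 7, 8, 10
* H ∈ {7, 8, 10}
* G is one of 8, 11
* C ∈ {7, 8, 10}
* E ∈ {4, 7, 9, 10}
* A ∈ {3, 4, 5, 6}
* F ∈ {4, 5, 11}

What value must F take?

4

B, C, H share exactly the 3 values {7, 8, 10}; by pigeonhole those values go to them, so strike 7, 8, 10 from D, E, G.
G must be 11 (only option left). So D, F can't be 11.
That leaves D = 5. Strike 5 from A, F.
So F = 4.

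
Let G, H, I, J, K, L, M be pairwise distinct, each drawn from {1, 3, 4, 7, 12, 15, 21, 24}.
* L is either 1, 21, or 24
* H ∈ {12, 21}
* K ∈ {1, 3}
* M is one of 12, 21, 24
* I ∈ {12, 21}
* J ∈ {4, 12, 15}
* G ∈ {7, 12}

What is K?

The 2 variables H and I are confined to {12, 21}, which locks those values in; drop them from G, J, L, M.
G must be 7 (only option left).
M has just one choice, so M = 24. Strike 24 from L.
L's domain is down to {1}, so L = 1. So K can't be 1.
So K = 3.

3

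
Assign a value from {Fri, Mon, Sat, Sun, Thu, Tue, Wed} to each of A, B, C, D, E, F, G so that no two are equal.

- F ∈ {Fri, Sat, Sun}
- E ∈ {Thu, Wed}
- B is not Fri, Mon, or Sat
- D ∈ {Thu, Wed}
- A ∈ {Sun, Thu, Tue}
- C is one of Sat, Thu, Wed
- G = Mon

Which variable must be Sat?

G must be Mon (only option left).
The 6 still-open variables together cover exactly {Fri, Sat, Sun, Thu, Tue, Wed} — 6 values for 6 variables — and Fri appears only in F's list, so F = Fri.
The 5 still-open variables together cover exactly {Sat, Sun, Thu, Tue, Wed} — 5 values for 5 variables — and Sat appears only in C's list, so C = Sat.

C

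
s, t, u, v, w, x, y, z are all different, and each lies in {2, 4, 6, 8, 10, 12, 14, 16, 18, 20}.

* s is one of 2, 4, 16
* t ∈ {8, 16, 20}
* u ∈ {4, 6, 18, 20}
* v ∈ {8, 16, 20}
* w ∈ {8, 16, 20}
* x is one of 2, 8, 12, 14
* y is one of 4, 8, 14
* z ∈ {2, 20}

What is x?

12

t, v, w share exactly the 3 values {8, 16, 20}; by pigeonhole those values go to them, so strike 8, 16, 20 from s, u, x, y, z.
That leaves z = 2. Remove 2 from s, x.
s must be 4 (only option left). Eliminate 4 elsewhere: u, y.
y has just one choice, so y = 14. Strike 14 from x.
So x = 12.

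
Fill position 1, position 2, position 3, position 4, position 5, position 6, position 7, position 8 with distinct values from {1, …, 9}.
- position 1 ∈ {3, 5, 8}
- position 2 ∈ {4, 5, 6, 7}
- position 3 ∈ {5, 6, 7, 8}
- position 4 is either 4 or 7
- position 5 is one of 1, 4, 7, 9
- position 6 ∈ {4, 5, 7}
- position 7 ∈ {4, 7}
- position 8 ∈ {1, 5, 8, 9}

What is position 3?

The 8 variables together cover exactly {1, 3, 4, 5, 6, 7, 8, 9} — 8 values for 8 variables — and 3 appears only in position 1's list, so position 1 = 3.
The 2 variables position 4 and position 7 are confined to {4, 7}, which locks those values in; drop them from position 2, position 3, position 5, position 6.
position 6 must be 5 (only option left). Strike 5 from position 2, position 3, position 8.
position 2 has just one choice, so position 2 = 6. Strike 6 from position 3.
So position 3 = 8.

8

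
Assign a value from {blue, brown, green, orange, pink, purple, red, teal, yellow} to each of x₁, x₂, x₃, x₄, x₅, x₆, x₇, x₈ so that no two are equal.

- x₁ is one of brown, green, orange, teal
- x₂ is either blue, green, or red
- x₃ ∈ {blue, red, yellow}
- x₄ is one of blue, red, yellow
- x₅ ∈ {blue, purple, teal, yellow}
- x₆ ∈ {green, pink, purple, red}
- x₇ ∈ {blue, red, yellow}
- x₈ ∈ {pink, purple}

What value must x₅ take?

teal

The 3 variables x₃, x₄, x₇ are confined to {blue, red, yellow}, which locks those values in; drop them from x₂, x₅, x₆.
That leaves x₂ = green. Eliminate green elsewhere: x₁, x₆.
x₆ and x₈ share exactly the 2 values {pink, purple}; by pigeonhole those values go to them, so strike pink, purple from x₅.
So x₅ = teal.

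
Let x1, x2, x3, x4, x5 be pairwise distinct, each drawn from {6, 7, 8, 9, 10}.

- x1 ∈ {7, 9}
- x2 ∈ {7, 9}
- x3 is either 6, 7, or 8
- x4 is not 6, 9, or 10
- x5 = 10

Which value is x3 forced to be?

x5 has just one choice, so x5 = 10.
The 4 still-open variables together cover exactly {6, 7, 8, 9} — 4 values for 4 variables — and 6 appears only in x3's list, so x3 = 6.

6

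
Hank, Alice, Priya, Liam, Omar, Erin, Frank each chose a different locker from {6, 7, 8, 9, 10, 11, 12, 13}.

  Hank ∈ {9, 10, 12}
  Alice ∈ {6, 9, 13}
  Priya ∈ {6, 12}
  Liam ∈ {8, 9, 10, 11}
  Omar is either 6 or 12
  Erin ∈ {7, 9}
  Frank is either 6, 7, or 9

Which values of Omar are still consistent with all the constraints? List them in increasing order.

6, 12

The 2 variables Priya and Omar are confined to {6, 12}, which locks those values in; drop them from Hank, Alice, Frank.
Erin and Frank share exactly the 2 values {7, 9}; by pigeonhole those values go to them, so strike 7, 9 from Hank, Alice, Liam.
Hank has just one choice, so Hank = 10. Eliminate 10 elsewhere: Liam.
Alice has just one choice, so Alice = 13.
No further eliminations apply; Omar can still be any of 6, 12.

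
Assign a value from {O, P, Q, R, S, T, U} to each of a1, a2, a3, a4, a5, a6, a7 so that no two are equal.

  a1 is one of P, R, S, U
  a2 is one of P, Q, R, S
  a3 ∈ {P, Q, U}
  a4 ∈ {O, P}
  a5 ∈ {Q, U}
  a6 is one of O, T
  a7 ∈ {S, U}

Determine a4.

O

Among the 7 variables, T fits only a6 (and all 7 values in {O, P, Q, R, S, T, U} must be used), so a6 = T.
Among the 6 still-open variables, O fits only a4 (and all 6 values in {O, P, Q, R, S, U} must be used), so a4 = O.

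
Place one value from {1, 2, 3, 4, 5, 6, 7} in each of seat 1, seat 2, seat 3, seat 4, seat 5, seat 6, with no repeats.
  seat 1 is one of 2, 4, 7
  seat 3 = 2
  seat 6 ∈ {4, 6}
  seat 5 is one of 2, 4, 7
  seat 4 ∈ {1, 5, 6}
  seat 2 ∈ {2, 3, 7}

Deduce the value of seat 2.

seat 3 must be 2 (only option left). Remove 2 from seat 1, seat 2, seat 5.
The 2 variables seat 1 and seat 5 are confined to {4, 7}, which locks those values in; drop them from seat 2, seat 6.
So seat 2 = 3.

3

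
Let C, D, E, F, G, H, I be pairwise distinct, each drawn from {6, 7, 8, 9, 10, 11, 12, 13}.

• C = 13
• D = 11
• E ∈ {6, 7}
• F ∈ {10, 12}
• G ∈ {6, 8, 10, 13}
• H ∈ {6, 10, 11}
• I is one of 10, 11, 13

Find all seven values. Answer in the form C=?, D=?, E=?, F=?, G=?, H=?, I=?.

C has just one choice, so C = 13. So G, I can't be 13.
D must be 11 (only option left). So H, I can't be 11.
I must be 10 (only option left). Remove 10 from F, G, H.
F must be 12 (only option left).
H must be 6 (only option left). So E, G can't be 6.
E must be 7 (only option left).
G must be 8 (only option left).

C=13, D=11, E=7, F=12, G=8, H=6, I=10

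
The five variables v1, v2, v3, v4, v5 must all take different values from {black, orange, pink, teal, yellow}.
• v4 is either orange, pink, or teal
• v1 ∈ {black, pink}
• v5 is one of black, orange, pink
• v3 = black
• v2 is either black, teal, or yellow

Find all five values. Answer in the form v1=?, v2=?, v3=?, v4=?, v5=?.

v3 has just one choice, so v3 = black. Remove black from v1, v2, v5.
That leaves v1 = pink. So v4, v5 can't be pink.
That leaves v5 = orange. Eliminate orange elsewhere: v4.
v4 must be teal (only option left). Strike teal from v2.
v2 must be yellow (only option left).

v1=pink, v2=yellow, v3=black, v4=teal, v5=orange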